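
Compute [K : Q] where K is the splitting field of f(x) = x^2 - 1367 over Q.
[K : Q] = 2

f(x) = x^2 - 1367 factors as (x - √1367)(x + √1367). The splitting field is K = Q(√1367). Since 1367 is squarefree and > 1, it is not a perfect square, so x^2 - 1367 is irreducible over Q and [Q(√1367) : Q] = 2. Hence [K : Q] = 2.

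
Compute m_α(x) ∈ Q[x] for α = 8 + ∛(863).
m_α(x) = x^3 - 24x^2 + 192x - 1375

Set β = α - 8 = ∛(863), so β^3 = 863. Then (α - 8)^3 - 863 = 0, i.e. α is a root of g(x) = (x - 8)^3 - 863 = x^3 - 24x^2 + 192x - 1375. Since g(x) = h(x - 8) where h(x) = x^3 - 863, and h is irreducible over Q (because 863 is not a perfect cube, so h has no rational root, and a monic cubic with no rational root is irreducible), g is also irreducible (irreducibility is preserved under the substitution x → x - 8). Hence m_α(x) = x^3 - 24x^2 + 192x - 1375.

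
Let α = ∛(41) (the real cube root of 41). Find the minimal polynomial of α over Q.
m_α(x) = x^3 - 41

α satisfies α^3 = 41, so x^3 - 41 annihilates α. By the rational root test, a rational root p/q (in lowest terms) of x^3 - 41 would satisfy p^3 = 41 q^3, forcing q = 1 and p^3 = 41; but 41 is not a perfect cube, contradiction. A monic cubic over Q with no rational root is irreducible (any nontrivial factorization would include a linear factor). Hence x^3 - 41 is the minimal polynomial of α, and in particular [Q(α):Q] = 3.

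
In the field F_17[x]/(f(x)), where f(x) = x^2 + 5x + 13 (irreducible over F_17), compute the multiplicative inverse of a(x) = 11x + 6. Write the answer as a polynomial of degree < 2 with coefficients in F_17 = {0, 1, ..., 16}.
a(x)^(-1) ≡ 10x + 9 (mod f(x))

Since f is irreducible over F_17, F_17[x]/(f) is a field and a(x) ≠ 0 has an inverse. Apply the extended Euclidean algorithm to f(x) and a(x) in F_17[x]: f(x) = (14x + 16)·a(x) + (2). The last nonzero remainder is the constant 2 = gcd(f, a) in F_17. Back-substituting through the division chain expresses 2 = s(x)·a(x) + t(x)·f(x) with s(x) ≡ 3x + 1 (mod f), so (3x + 1)·a(x) ≡ 2 (mod f). Multiplying by 2^(-1) ≡ 9 in F_17 gives a(x)^(-1) ≡ 9·(3x + 1) ≡ 10x + 9 (mod f). Check: (11x + 6)·(10x + 9) = 8x^2 + 6x + 3 ≡ 1 (mod x^2 + 5x + 13).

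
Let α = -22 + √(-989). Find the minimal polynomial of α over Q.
m_α(x) = x^2 + 44x + 1473

From α + 22 = √(-989), squaring gives (α + 22)^2 = -989, i.e. α^2 + 44α + 484 = -989, so α^2 + 44α + 1473 = 0. The discriminant of x^2 + 44x + 1473 is (44)^2 - 4·(1473) = 1936 - 5892 = -3956, and 4·(-989) is not a perfect square in Q since -989 is squarefree and ≠ 1. Hence x^2 + 44x + 1473 is irreducible over Q and is the minimal polynomial of α.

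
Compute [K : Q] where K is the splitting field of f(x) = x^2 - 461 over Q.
[K : Q] = 2

f(x) = x^2 - 461 factors as (x - √461)(x + √461). The splitting field is K = Q(√461). Since 461 is squarefree and > 1, it is not a perfect square, so x^2 - 461 is irreducible over Q and [Q(√461) : Q] = 2. Hence [K : Q] = 2.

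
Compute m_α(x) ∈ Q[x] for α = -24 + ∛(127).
m_α(x) = x^3 + 72x^2 + 1728x + 13697

Set β = α + 24 = ∛(127), so β^3 = 127. Then (α + 24)^3 - 127 = 0, i.e. α is a root of g(x) = (x + 24)^3 - 127 = x^3 + 72x^2 + 1728x + 13697. Since g(x) = h(x + 24) where h(x) = x^3 - 127, and h is irreducible over Q (because 127 is not a perfect cube, so h has no rational root, and a monic cubic with no rational root is irreducible), g is also irreducible (irreducibility is preserved under the substitution x → x + 24). Hence m_α(x) = x^3 + 72x^2 + 1728x + 13697.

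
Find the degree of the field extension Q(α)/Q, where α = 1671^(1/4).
[Q(α):Q] = 4

α is a root of x^4 - 1671. By Eisenstein's criterion at the prime p = 3 (which divides the constant term 1671 but p^2 = 9 does not, since 1671 is squarefree), x^4 - 1671 is irreducible over Q. Hence [Q(α):Q] = 4.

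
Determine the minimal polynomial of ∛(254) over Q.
m_α(x) = x^3 - 254

α satisfies α^3 = 254, so x^3 - 254 annihilates α. By the rational root test, a rational root p/q (in lowest terms) of x^3 - 254 would satisfy p^3 = 254 q^3, forcing q = 1 and p^3 = 254; but 254 is not a perfect cube, contradiction. A monic cubic over Q with no rational root is irreducible (any nontrivial factorization would include a linear factor). Hence x^3 - 254 is the minimal polynomial of α, and in particular [Q(α):Q] = 3.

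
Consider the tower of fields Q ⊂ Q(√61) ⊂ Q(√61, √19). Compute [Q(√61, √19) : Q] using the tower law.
[Q(√61, √19) : Q] = 4

[Q(√61):Q] = 2 (min poly x^2 - 61, irreducible since 61 is squarefree > 1). For the top step, suppose √19 ∈ Q(√61), say √19 = c + d√61 with c, d ∈ Q. Squaring: 19 = c^2 + 61d^2 + 2cd√61. Since √61 ∉ Q this forces 2cd = 0. If d = 0 then √19 = c ∈ Q, contradicting 19 squarefree > 1. If c = 0 then 19 = 61d^2, so 61·19 = (61d)^2 is a perfect square in Q — but 61·19 = 1159 is not a perfect square (since 61 and 19 are distinct squarefree integers). Contradiction. Hence √19 ∉ Q(√61), so x^2 - 19 stays irreducible over Q(√61) and [Q(√61, √19) : Q(√61)] = 2. By the tower law, [Q(√61, √19) : Q] = 2 · 2 = 4.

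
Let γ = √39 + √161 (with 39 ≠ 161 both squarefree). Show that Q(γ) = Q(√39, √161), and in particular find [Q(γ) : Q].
[Q(γ) : Q] = 4 (equivalently, Q(γ) = Q(√39, √161))

Obviously Q(γ) ⊆ Q(√39, √161), and [Q(√39, √161):Q] = 4 (since 39, 161 are distinct squarefree integers > 1 with 6279 not a perfect square). To show equality we compute the minimal polynomial of γ. From γ = √39 + √161: γ^2 = 39 + 2√(6279) + 161 = 200 + 2√(6279), so γ^2 - 200 = 2√(6279); squaring, (γ^2 - 200)^2 = 4·6279, i.e. γ^4 - 400γ^2 + 40000 - 25116 = 0, i.e. γ^4 - 400γ^2 + 14884 = 0. So γ is a root of x^4 - 400x^2 + 14884. This polynomial is irreducible over Q: it has no rational root (each ±√39 ± √161 is irrational), and any factorization into two quadratics over Q would force √(6279) ∈ Q (pairing opposite roots) or √39, √161 ∈ Q (other pairings), all impossible. Hence [Q(γ):Q] = 4 = [Q(√39, √161):Q], so Q(γ) = Q(√39, √161).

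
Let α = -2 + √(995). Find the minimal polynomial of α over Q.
m_α(x) = x^2 + 4x - 991

From α + 2 = √(995), squaring gives (α + 2)^2 = 995, i.e. α^2 + 4α + 4 = 995, so α^2 + 4α - 991 = 0. The discriminant of x^2 + 4x - 991 is (4)^2 - 4·(-991) = 16 + 3964 = 3980, and 4·(995) is not a perfect square in Q since 995 is squarefree and ≠ 1. Hence x^2 + 4x - 991 is irreducible over Q and is the minimal polynomial of α.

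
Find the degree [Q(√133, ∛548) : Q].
[Q(√133, ∛548) : Q] = 6

Let L = Q(√133, ∛548). Since Q(√133) ⊂ L and [Q(√133):Q] = 2, the tower law gives 2 | [L:Q]. Likewise Q(∛548) ⊂ L with [Q(∛548):Q] = 3 (because 548 is not a perfect cube), so 3 | [L:Q]. As gcd(2,3) = 1, [L:Q] is divisible by 6. Conversely L is generated over Q by √133 and ∛548, so [L:Q] ≤ 2·3 = 6. Therefore [Q(√133, ∛548) : Q] = 6.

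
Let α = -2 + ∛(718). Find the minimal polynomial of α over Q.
m_α(x) = x^3 + 6x^2 + 12x - 710

Set β = α + 2 = ∛(718), so β^3 = 718. Then (α + 2)^3 - 718 = 0, i.e. α is a root of g(x) = (x + 2)^3 - 718 = x^3 + 6x^2 + 12x - 710. Since g(x) = h(x + 2) where h(x) = x^3 - 718, and h is irreducible over Q (because 718 is not a perfect cube, so h has no rational root, and a monic cubic with no rational root is irreducible), g is also irreducible (irreducibility is preserved under the substitution x → x + 2). Hence m_α(x) = x^3 + 6x^2 + 12x - 710.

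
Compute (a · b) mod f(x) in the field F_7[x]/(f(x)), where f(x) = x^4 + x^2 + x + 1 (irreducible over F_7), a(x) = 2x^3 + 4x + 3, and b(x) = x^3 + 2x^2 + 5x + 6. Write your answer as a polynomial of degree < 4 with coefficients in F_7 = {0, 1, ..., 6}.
a · b ≡ 3x^3 + x^2 + 2x + 6 (mod f(x))

Multiply in F_7[x]: a(x)·b(x) = (2x^3 + 4x + 3)·(x^3 + 2x^2 + 5x + 6) = 2x^6 + 4x^5 + 2x^3 + 5x^2 + 4x + 4. This has degree ≥ 4, so divide by f(x) over F_7: 2x^6 + 4x^5 + 2x^3 + 5x^2 + 4x + 4 = (2x^2 + 4x + 5)·(x^4 + x^2 + x + 1) + (3x^3 + x^2 + 2x + 6). Hence a·b ≡ 3x^3 + x^2 + 2x + 6 (mod f). (F_7[x]/(f) is a field with 7^4 = 2401 elements since f is irreducible of degree 4.)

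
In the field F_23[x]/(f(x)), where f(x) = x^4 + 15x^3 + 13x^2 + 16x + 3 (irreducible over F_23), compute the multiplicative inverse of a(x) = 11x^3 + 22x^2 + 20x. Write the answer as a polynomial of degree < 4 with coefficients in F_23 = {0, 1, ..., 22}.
a(x)^(-1) ≡ 19x^3 + 19x^2 + 3x + 13 (mod f(x))

Since f is irreducible over F_23, F_23[x]/(f) is a field and a(x) ≠ 0 has an inverse. Apply the extended Euclidean algorithm to f(x) and a(x) in F_23[x]: f(x) = (21x + 20)·a(x) + (4x^2 + 7x + 3);  a(x) = (20x + 5)·(4x^2 + 7x + 3) + (17x + 8);  (4x^2 + 7x + 3) = (7x + 12)·(17x + 8) + (22). The last nonzero remainder is the constant 22 = gcd(f, a) in F_23. Back-substituting through the division chain expresses 22 = s(x)·a(x) + t(x)·f(x) with s(x) ≡ 4x^3 + 4x^2 + 20x + 10 (mod f), so (4x^3 + 4x^2 + 20x + 10)·a(x) ≡ 22 (mod f). Multiplying by 22^(-1) ≡ 22 in F_23 gives a(x)^(-1) ≡ 22·(4x^3 + 4x^2 + 20x + 10) ≡ 19x^3 + 19x^2 + 3x + 13 (mod f). Check: (11x^3 + 22x^2 + 20x)·(19x^3 + 19x^2 + 3x + 13) = 2x^6 + 6x^5 + 3x^4 + 14x^3 + x^2 + 7x ≡ 1 (mod x^4 + 15x^3 + 13x^2 + 16x + 3).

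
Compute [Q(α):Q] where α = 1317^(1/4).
[Q(α):Q] = 4

α is a root of x^4 - 1317. By Eisenstein's criterion at the prime p = 3 (which divides the constant term 1317 but p^2 = 9 does not, since 1317 is squarefree), x^4 - 1317 is irreducible over Q. Hence [Q(α):Q] = 4.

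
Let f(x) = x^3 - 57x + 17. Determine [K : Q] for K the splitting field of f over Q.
[K : Q] = 6

By the rational root test, any rational root of the monic integer polynomial f(x) = x^3 - 57x + 17 must be an integer dividing the constant term 17, i.e. one of ±{1, 17}. Evaluating: f(1) = -39, f(-1) = 73, f(17) = 3961, f(-17) = -3927; none is 0, so f has no rational root and is therefore irreducible over Q (a cubic with no linear factor over a field is irreducible). For an irreducible cubic, the Galois group is A_3 or S_3 according as the discriminant disc(f) = -4a^3 - 27b^2 = -4·(-57)^3 - 27·(17)^2 = 732969 is or is not a square in Q. Here disc(f) = 732969 is not a perfect square in Q, so the Galois group of f over Q is not contained in A_3 and must be all of S_3. The splitting field has degree |S_3| = 6 over Q, so [K : Q] = 6.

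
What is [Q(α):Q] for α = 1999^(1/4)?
[Q(α):Q] = 4

α is a root of x^4 - 1999. By Eisenstein's criterion at the prime p = 1999 (which divides the constant term 1999 but p^2 = 3996001 does not, since 1999 is squarefree), x^4 - 1999 is irreducible over Q. Hence [Q(α):Q] = 4.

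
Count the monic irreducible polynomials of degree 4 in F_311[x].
There are 2338713780 monic irreducible polynomials of degree 4 over F_311

Each element of F_{311^4} that lies in no proper subfield is a root of exactly one monic irreducible of degree 4 over F_311, and each such polynomial has 4 distinct roots in F_{311^4}. By Möbius inversion the count is N_311(4) = (1/4) Σ_{d|4} μ(4/d) · 311^d = (1/4)(μ(4)·311^1 + μ(2)·311^2 + μ(1)·311^4) = 9354855120/4 = 2338713780.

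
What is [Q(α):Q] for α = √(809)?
[Q(α):Q] = 2

[Q(α):Q] equals the degree of the minimal polynomial of α. Here α^2 = 809 and x^2 - 809 is irreducible (d = 809 is squarefree, ≠ 1, hence not a square), so deg(m_α) = 2. Thus [Q(α):Q] = 2.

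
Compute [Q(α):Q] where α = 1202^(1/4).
[Q(α):Q] = 4

α is a root of x^4 - 1202. By Eisenstein's criterion at the prime p = 2 (which divides the constant term 1202 but p^2 = 4 does not, since 1202 is squarefree), x^4 - 1202 is irreducible over Q. Hence [Q(α):Q] = 4.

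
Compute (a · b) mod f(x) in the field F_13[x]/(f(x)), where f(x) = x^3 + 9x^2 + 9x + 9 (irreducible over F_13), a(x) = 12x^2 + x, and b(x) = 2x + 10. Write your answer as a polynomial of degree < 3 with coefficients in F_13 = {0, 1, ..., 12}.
a · b ≡ 10x^2 + 2x + 5 (mod f(x))

Multiply in F_13[x]: a(x)·b(x) = (12x^2 + x)·(2x + 10) = 11x^3 + 5x^2 + 10x. This has degree ≥ 3, so divide by f(x) over F_13: 11x^3 + 5x^2 + 10x = (11)·(x^3 + 9x^2 + 9x + 9) + (10x^2 + 2x + 5). Hence a·b ≡ 10x^2 + 2x + 5 (mod f). (F_13[x]/(f) is a field with 13^3 = 2197 elements since f is irreducible of degree 3.)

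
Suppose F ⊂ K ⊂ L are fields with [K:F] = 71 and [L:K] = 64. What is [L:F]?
[L:F] = 4544

The tower law says that for any tower of field extensions F ⊂ K ⊂ L with finite degrees, [L:F] = [L:K] · [K:F]. Here this gives [L:F] = 64 · 71 = 4544.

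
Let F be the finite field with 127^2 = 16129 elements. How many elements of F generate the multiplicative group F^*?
There are φ(16128) = 4608 primitive elements

F_q^* is cyclic of order q - 1 = 16128. A cyclic group of order m has exactly φ(m) generators. Here m = 16128 = 2^8 · 3^2 · 7, so the number of primitive elements is φ(16128) = 4608.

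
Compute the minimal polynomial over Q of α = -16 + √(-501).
m_α(x) = x^2 + 32x + 757

From α + 16 = √(-501), squaring gives (α + 16)^2 = -501, i.e. α^2 + 32α + 256 = -501, so α^2 + 32α + 757 = 0. The discriminant of x^2 + 32x + 757 is (32)^2 - 4·(757) = 1024 - 3028 = -2004, and 4·(-501) is not a perfect square in Q since -501 is squarefree and ≠ 1. Hence x^2 + 32x + 757 is irreducible over Q and is the minimal polynomial of α.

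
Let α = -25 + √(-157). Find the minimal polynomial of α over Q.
m_α(x) = x^2 + 50x + 782

From α + 25 = √(-157), squaring gives (α + 25)^2 = -157, i.e. α^2 + 50α + 625 = -157, so α^2 + 50α + 782 = 0. The discriminant of x^2 + 50x + 782 is (50)^2 - 4·(782) = 2500 - 3128 = -628, and 4·(-157) is not a perfect square in Q since -157 is squarefree and ≠ 1. Hence x^2 + 50x + 782 is irreducible over Q and is the minimal polynomial of α.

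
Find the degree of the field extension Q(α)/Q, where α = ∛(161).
[Q(α):Q] = 3

The minimal polynomial of α is x^3 - 161, irreducible over Q since 161 is not a perfect cube (so x^3 - 161 has no rational root). Hence [Q(α):Q] = deg(m_α) = 3.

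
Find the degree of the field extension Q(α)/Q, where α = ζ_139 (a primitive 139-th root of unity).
[Q(α):Q] = 138

The minimal polynomial of ζ_139 over Q is the 139-th cyclotomic polynomial Φ_139(x), which is irreducible over Q and has degree φ(139) = 138. Hence [Q(α):Q] = φ(139) = 138.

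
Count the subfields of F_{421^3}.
F_{421^3} has 2 subfields

The subfields of F_{p^n} are exactly the fields F_{p^d} for d | n (each is the fixed field of the unique index-d subgroup of Gal(F_{p^n}/F_p) ≅ Z/nZ). The divisors of n = 3 are {1, 3}, giving 2 subfields: F_{421^1}, F_{421^3}.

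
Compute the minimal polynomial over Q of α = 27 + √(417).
m_α(x) = x^2 - 54x + 312

From α - 27 = √(417), squaring gives (α - 27)^2 = 417, i.e. α^2 - 54α + 729 = 417, so α^2 - 54α + 312 = 0. The discriminant of x^2 - 54x + 312 is (-54)^2 - 4·(312) = 2916 - 1248 = 1668, and 4·(417) is not a perfect square in Q since 417 is squarefree and ≠ 1. Hence x^2 - 54x + 312 is irreducible over Q and is the minimal polynomial of α.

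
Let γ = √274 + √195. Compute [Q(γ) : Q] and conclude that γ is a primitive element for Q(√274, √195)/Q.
[Q(γ) : Q] = 4 (equivalently, Q(γ) = Q(√274, √195))

Obviously Q(γ) ⊆ Q(√274, √195), and [Q(√274, √195):Q] = 4 (since 274, 195 are distinct squarefree integers > 1 with 53430 not a perfect square). To show equality we compute the minimal polynomial of γ. From γ = √274 + √195: γ^2 = 274 + 2√(53430) + 195 = 469 + 2√(53430), so γ^2 - 469 = 2√(53430); squaring, (γ^2 - 469)^2 = 4·53430, i.e. γ^4 - 938γ^2 + 219961 - 213720 = 0, i.e. γ^4 - 938γ^2 + 6241 = 0. So γ is a root of x^4 - 938x^2 + 6241. This polynomial is irreducible over Q: it has no rational root (each ±√274 ± √195 is irrational), and any factorization into two quadratics over Q would force √(53430) ∈ Q (pairing opposite roots) or √274, √195 ∈ Q (other pairings), all impossible. Hence [Q(γ):Q] = 4 = [Q(√274, √195):Q], so Q(γ) = Q(√274, √195).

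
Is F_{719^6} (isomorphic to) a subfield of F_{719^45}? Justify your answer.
No: F_{719^6} is not a subfield of F_{719^45}

F_{p^m} embeds in F_{p^n} iff m | n. Here 6 ∤ 45 (since 45 = 7·6 + 3 with remainder 3 ≠ 0), so F_{719^6} is not a subfield of F_{719^45}. Equivalently: if it were, the tower law would give 6 = [F_{719^6}:F_719] dividing [F_{719^45}:F_719] = 45, contradiction.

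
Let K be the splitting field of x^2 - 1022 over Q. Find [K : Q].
[K : Q] = 2

f(x) = x^2 - 1022 factors as (x - √1022)(x + √1022). The splitting field is K = Q(√1022). Since 1022 is squarefree and > 1, it is not a perfect square, so x^2 - 1022 is irreducible over Q and [Q(√1022) : Q] = 2. Hence [K : Q] = 2.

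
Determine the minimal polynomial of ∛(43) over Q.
m_α(x) = x^3 - 43

α satisfies α^3 = 43, so x^3 - 43 annihilates α. By the rational root test, a rational root p/q (in lowest terms) of x^3 - 43 would satisfy p^3 = 43 q^3, forcing q = 1 and p^3 = 43; but 43 is not a perfect cube, contradiction. A monic cubic over Q with no rational root is irreducible (any nontrivial factorization would include a linear factor). Hence x^3 - 43 is the minimal polynomial of α, and in particular [Q(α):Q] = 3.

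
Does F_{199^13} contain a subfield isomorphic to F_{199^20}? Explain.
No: F_{199^20} is not a subfield of F_{199^13}

F_{p^m} embeds in F_{p^n} iff m | n. Here 20 ∤ 13 (since 13 = 0·20 + 13 with remainder 13 ≠ 0), so F_{199^20} is not a subfield of F_{199^13}. Equivalently: if it were, the tower law would give 20 = [F_{199^20}:F_199] dividing [F_{199^13}:F_199] = 13, contradiction.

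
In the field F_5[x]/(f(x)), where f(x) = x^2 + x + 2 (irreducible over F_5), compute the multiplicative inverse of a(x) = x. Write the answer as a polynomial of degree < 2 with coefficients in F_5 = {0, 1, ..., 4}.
a(x)^(-1) ≡ 2x + 2 (mod f(x))

Since f is irreducible over F_5, F_5[x]/(f) is a field and a(x) ≠ 0 has an inverse. Apply the extended Euclidean algorithm to f(x) and a(x) in F_5[x]: f(x) = (x + 1)·a(x) + (2). The last nonzero remainder is the constant 2 = gcd(f, a) in F_5. Back-substituting through the division chain expresses 2 = s(x)·a(x) + t(x)·f(x) with s(x) ≡ 4x + 4 (mod f), so (4x + 4)·a(x) ≡ 2 (mod f). Multiplying by 2^(-1) ≡ 3 in F_5 gives a(x)^(-1) ≡ 3·(4x + 4) ≡ 2x + 2 (mod f). Check: (x)·(2x + 2) = 2x^2 + 2x ≡ 1 (mod x^2 + x + 2).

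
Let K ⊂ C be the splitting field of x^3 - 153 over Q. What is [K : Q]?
[K : Q] = 6

The roots of x^3 - 153 are ∛153, ω∛153, ω^2∛153 where ω = e^(2πi/3) is a primitive cube root of unity, so K = Q(∛153, ω). Now [Q(∛153):Q] = 3 (since 153 is not a perfect cube, x^3 - 153 is irreducible) and [Q(ω):Q] = 2. Both 2 and 3 divide [K:Q], and [K:Q] ≤ 3·2 = 6, so [K:Q] = 6. (Equivalently: Q(∛153) ⊂ R but ω ∉ R, so [K : Q(∛153)] = 2.)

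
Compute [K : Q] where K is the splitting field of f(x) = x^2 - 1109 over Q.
[K : Q] = 2

f(x) = x^2 - 1109 factors as (x - √1109)(x + √1109). The splitting field is K = Q(√1109). Since 1109 is squarefree and > 1, it is not a perfect square, so x^2 - 1109 is irreducible over Q and [Q(√1109) : Q] = 2. Hence [K : Q] = 2.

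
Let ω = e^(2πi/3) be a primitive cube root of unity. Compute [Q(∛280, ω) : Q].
[Q(∛280, ω) : Q] = 6

[Q(∛280):Q] = 3 (min poly x^3 - 280, irreducible since 280 is not a perfect cube). [Q(ω):Q] = 2 (min poly x^2 + x + 1). Since Q(∛280) ⊂ R and ω ∉ R, we have ω ∉ Q(∛280), so x^2 + x + 1 remains irreducible over Q(∛280) and [Q(∛280, ω) : Q(∛280)] = 2. By the tower law, [Q(∛280, ω) : Q] = 3 · 2 = 6. (In fact Q(∛280, ω) is the splitting field of x^3 - 280 over Q.)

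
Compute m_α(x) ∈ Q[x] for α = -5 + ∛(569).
m_α(x) = x^3 + 15x^2 + 75x - 444

Set β = α + 5 = ∛(569), so β^3 = 569. Then (α + 5)^3 - 569 = 0, i.e. α is a root of g(x) = (x + 5)^3 - 569 = x^3 + 15x^2 + 75x - 444. Since g(x) = h(x + 5) where h(x) = x^3 - 569, and h is irreducible over Q (because 569 is not a perfect cube, so h has no rational root, and a monic cubic with no rational root is irreducible), g is also irreducible (irreducibility is preserved under the substitution x → x + 5). Hence m_α(x) = x^3 + 15x^2 + 75x - 444.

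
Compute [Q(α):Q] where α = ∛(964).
[Q(α):Q] = 3

The minimal polynomial of α is x^3 - 964, irreducible over Q since 964 is not a perfect cube (so x^3 - 964 has no rational root). Hence [Q(α):Q] = deg(m_α) = 3.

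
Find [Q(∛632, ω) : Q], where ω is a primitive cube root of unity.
[Q(∛632, ω) : Q] = 6

[Q(∛632):Q] = 3 (min poly x^3 - 632, irreducible since 632 is not a perfect cube). [Q(ω):Q] = 2 (min poly x^2 + x + 1). Since Q(∛632) ⊂ R and ω ∉ R, we have ω ∉ Q(∛632), so x^2 + x + 1 remains irreducible over Q(∛632) and [Q(∛632, ω) : Q(∛632)] = 2. By the tower law, [Q(∛632, ω) : Q] = 3 · 2 = 6. (In fact Q(∛632, ω) is the splitting field of x^3 - 632 over Q.)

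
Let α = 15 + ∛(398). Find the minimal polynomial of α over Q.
m_α(x) = x^3 - 45x^2 + 675x - 3773

Set β = α - 15 = ∛(398), so β^3 = 398. Then (α - 15)^3 - 398 = 0, i.e. α is a root of g(x) = (x - 15)^3 - 398 = x^3 - 45x^2 + 675x - 3773. Since g(x) = h(x - 15) where h(x) = x^3 - 398, and h is irreducible over Q (because 398 is not a perfect cube, so h has no rational root, and a monic cubic with no rational root is irreducible), g is also irreducible (irreducibility is preserved under the substitution x → x - 15). Hence m_α(x) = x^3 - 45x^2 + 675x - 3773.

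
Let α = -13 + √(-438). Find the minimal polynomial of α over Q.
m_α(x) = x^2 + 26x + 607

From α + 13 = √(-438), squaring gives (α + 13)^2 = -438, i.e. α^2 + 26α + 169 = -438, so α^2 + 26α + 607 = 0. The discriminant of x^2 + 26x + 607 is (26)^2 - 4·(607) = 676 - 2428 = -1752, and 4·(-438) is not a perfect square in Q since -438 is squarefree and ≠ 1. Hence x^2 + 26x + 607 is irreducible over Q and is the minimal polynomial of α.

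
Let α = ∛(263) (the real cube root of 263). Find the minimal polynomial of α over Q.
m_α(x) = x^3 - 263

α satisfies α^3 = 263, so x^3 - 263 annihilates α. By the rational root test, a rational root p/q (in lowest terms) of x^3 - 263 would satisfy p^3 = 263 q^3, forcing q = 1 and p^3 = 263; but 263 is not a perfect cube, contradiction. A monic cubic over Q with no rational root is irreducible (any nontrivial factorization would include a linear factor). Hence x^3 - 263 is the minimal polynomial of α, and in particular [Q(α):Q] = 3.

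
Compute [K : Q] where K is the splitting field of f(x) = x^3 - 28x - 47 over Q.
[K : Q] = 6

By the rational root test, any rational root of the monic integer polynomial f(x) = x^3 - 28x - 47 must be an integer dividing the constant term -47, i.e. one of ±{1, 47}. Evaluating: f(1) = -74, f(-1) = -20, f(47) = 102460, f(-47) = -102554; none is 0, so f has no rational root and is therefore irreducible over Q (a cubic with no linear factor over a field is irreducible). For an irreducible cubic, the Galois group is A_3 or S_3 according as the discriminant disc(f) = -4a^3 - 27b^2 = -4·(-28)^3 - 27·(-47)^2 = 28165 is or is not a square in Q. Here disc(f) = 28165 is not a perfect square in Q, so the Galois group of f over Q is not contained in A_3 and must be all of S_3. The splitting field has degree |S_3| = 6 over Q, so [K : Q] = 6.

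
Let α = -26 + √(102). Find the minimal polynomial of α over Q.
m_α(x) = x^2 + 52x + 574

From α + 26 = √(102), squaring gives (α + 26)^2 = 102, i.e. α^2 + 52α + 676 = 102, so α^2 + 52α + 574 = 0. The discriminant of x^2 + 52x + 574 is (52)^2 - 4·(574) = 2704 - 2296 = 408, and 4·(102) is not a perfect square in Q since 102 is squarefree and ≠ 1. Hence x^2 + 52x + 574 is irreducible over Q and is the minimal polynomial of α.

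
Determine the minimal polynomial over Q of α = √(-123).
m_α(x) = x^2 + 123

α satisfies α^2 + 123 = 0, so x^2 + 123 annihilates α. Since d = -123 is squarefree and ≠ 1, it is not a perfect square in Q, so x^2 + 123 has no rational root and is therefore irreducible over Q (a degree-2 polynomial over a field is irreducible iff it has no root). Hence m_α(x) = x^2 + 123.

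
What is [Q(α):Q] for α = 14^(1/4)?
[Q(α):Q] = 4

α is a root of x^4 - 14. By Eisenstein's criterion at the prime p = 2 (which divides the constant term 14 but p^2 = 4 does not, since 14 is squarefree), x^4 - 14 is irreducible over Q. Hence [Q(α):Q] = 4.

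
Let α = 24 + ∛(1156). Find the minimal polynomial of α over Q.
m_α(x) = x^3 - 72x^2 + 1728x - 14980

Set β = α - 24 = ∛(1156), so β^3 = 1156. Then (α - 24)^3 - 1156 = 0, i.e. α is a root of g(x) = (x - 24)^3 - 1156 = x^3 - 72x^2 + 1728x - 14980. Since g(x) = h(x - 24) where h(x) = x^3 - 1156, and h is irreducible over Q (because 1156 is not a perfect cube, so h has no rational root, and a monic cubic with no rational root is irreducible), g is also irreducible (irreducibility is preserved under the substitution x → x - 24). Hence m_α(x) = x^3 - 72x^2 + 1728x - 14980.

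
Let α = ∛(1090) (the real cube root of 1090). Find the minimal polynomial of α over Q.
m_α(x) = x^3 - 1090

α satisfies α^3 = 1090, so x^3 - 1090 annihilates α. By the rational root test, a rational root p/q (in lowest terms) of x^3 - 1090 would satisfy p^3 = 1090 q^3, forcing q = 1 and p^3 = 1090; but 1090 is not a perfect cube, contradiction. A monic cubic over Q with no rational root is irreducible (any nontrivial factorization would include a linear factor). Hence x^3 - 1090 is the minimal polynomial of α, and in particular [Q(α):Q] = 3.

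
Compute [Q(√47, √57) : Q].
[Q(√47, √57) : Q] = 4

[Q(√47):Q] = 2 (min poly x^2 - 47, irreducible since 47 is squarefree > 1). For the top step, suppose √57 ∈ Q(√47), say √57 = c + d√47 with c, d ∈ Q. Squaring: 57 = c^2 + 47d^2 + 2cd√47. Since √47 ∉ Q this forces 2cd = 0. If d = 0 then √57 = c ∈ Q, contradicting 57 squarefree > 1. If c = 0 then 57 = 47d^2, so 47·57 = (47d)^2 is a perfect square in Q — but 47·57 = 2679 is not a perfect square (since 47 and 57 are distinct squarefree integers). Contradiction. Hence √57 ∉ Q(√47), so x^2 - 57 stays irreducible over Q(√47) and [Q(√47, √57) : Q(√47)] = 2. By the tower law, [Q(√47, √57) : Q] = 2 · 2 = 4.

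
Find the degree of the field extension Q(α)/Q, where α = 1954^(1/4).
[Q(α):Q] = 4

α is a root of x^4 - 1954. By Eisenstein's criterion at the prime p = 2 (which divides the constant term 1954 but p^2 = 4 does not, since 1954 is squarefree), x^4 - 1954 is irreducible over Q. Hence [Q(α):Q] = 4.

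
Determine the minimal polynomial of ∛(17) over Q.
m_α(x) = x^3 - 17

α satisfies α^3 = 17, so x^3 - 17 annihilates α. By the rational root test, a rational root p/q (in lowest terms) of x^3 - 17 would satisfy p^3 = 17 q^3, forcing q = 1 and p^3 = 17; but 17 is not a perfect cube, contradiction. A monic cubic over Q with no rational root is irreducible (any nontrivial factorization would include a linear factor). Hence x^3 - 17 is the minimal polynomial of α, and in particular [Q(α):Q] = 3.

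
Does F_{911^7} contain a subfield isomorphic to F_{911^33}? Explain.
No: F_{911^33} is not a subfield of F_{911^7}

F_{p^m} embeds in F_{p^n} iff m | n. Here 33 ∤ 7 (since 7 = 0·33 + 7 with remainder 7 ≠ 0), so F_{911^33} is not a subfield of F_{911^7}. Equivalently: if it were, the tower law would give 33 = [F_{911^33}:F_911] dividing [F_{911^7}:F_911] = 7, contradiction.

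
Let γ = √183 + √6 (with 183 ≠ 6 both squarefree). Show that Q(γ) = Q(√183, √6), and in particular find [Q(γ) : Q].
[Q(γ) : Q] = 4 (equivalently, Q(γ) = Q(√183, √6))

Obviously Q(γ) ⊆ Q(√183, √6), and [Q(√183, √6):Q] = 4 (since 183, 6 are distinct squarefree integers > 1 with 1098 not a perfect square). To show equality we compute the minimal polynomial of γ. From γ = √183 + √6: γ^2 = 183 + 2√(1098) + 6 = 189 + 2√(1098), so γ^2 - 189 = 2√(1098); squaring, (γ^2 - 189)^2 = 4·1098, i.e. γ^4 - 378γ^2 + 35721 - 4392 = 0, i.e. γ^4 - 378γ^2 + 31329 = 0. So γ is a root of x^4 - 378x^2 + 31329. This polynomial is irreducible over Q: it has no rational root (each ±√183 ± √6 is irrational), and any factorization into two quadratics over Q would force √(1098) ∈ Q (pairing opposite roots) or √183, √6 ∈ Q (other pairings), all impossible. Hence [Q(γ):Q] = 4 = [Q(√183, √6):Q], so Q(γ) = Q(√183, √6).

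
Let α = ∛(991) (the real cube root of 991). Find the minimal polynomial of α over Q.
m_α(x) = x^3 - 991

α satisfies α^3 = 991, so x^3 - 991 annihilates α. By the rational root test, a rational root p/q (in lowest terms) of x^3 - 991 would satisfy p^3 = 991 q^3, forcing q = 1 and p^3 = 991; but 991 is not a perfect cube, contradiction. A monic cubic over Q with no rational root is irreducible (any nontrivial factorization would include a linear factor). Hence x^3 - 991 is the minimal polynomial of α, and in particular [Q(α):Q] = 3.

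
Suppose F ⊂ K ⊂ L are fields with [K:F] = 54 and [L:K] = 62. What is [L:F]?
[L:F] = 3348

The tower law says that for any tower of field extensions F ⊂ K ⊂ L with finite degrees, [L:F] = [L:K] · [K:F]. Here this gives [L:F] = 62 · 54 = 3348.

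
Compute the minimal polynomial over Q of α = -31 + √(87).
m_α(x) = x^2 + 62x + 874

From α + 31 = √(87), squaring gives (α + 31)^2 = 87, i.e. α^2 + 62α + 961 = 87, so α^2 + 62α + 874 = 0. The discriminant of x^2 + 62x + 874 is (62)^2 - 4·(874) = 3844 - 3496 = 348, and 4·(87) is not a perfect square in Q since 87 is squarefree and ≠ 1. Hence x^2 + 62x + 874 is irreducible over Q and is the minimal polynomial of α.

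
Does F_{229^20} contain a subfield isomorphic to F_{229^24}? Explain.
No: F_{229^24} is not a subfield of F_{229^20}

F_{p^m} embeds in F_{p^n} iff m | n. Here 24 ∤ 20 (since 20 = 0·24 + 20 with remainder 20 ≠ 0), so F_{229^24} is not a subfield of F_{229^20}. Equivalently: if it were, the tower law would give 24 = [F_{229^24}:F_229] dividing [F_{229^20}:F_229] = 20, contradiction.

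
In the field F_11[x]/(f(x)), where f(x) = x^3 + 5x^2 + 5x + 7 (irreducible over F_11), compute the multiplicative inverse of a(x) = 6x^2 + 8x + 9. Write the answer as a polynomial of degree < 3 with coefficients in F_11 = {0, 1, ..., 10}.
a(x)^(-1) ≡ 10x^2 + 8x + 2 (mod f(x))

Since f is irreducible over F_11, F_11[x]/(f) is a field and a(x) ≠ 0 has an inverse. Apply the extended Euclidean algorithm to f(x) and a(x) in F_11[x]: f(x) = (2x)·a(x) + (9x + 7);  a(x) = (8x + 2)·(9x + 7) + (6). The last nonzero remainder is the constant 6 = gcd(f, a) in F_11. Back-substituting through the division chain expresses 6 = s(x)·a(x) + t(x)·f(x) with s(x) ≡ 5x^2 + 4x + 1 (mod f), so (5x^2 + 4x + 1)·a(x) ≡ 6 (mod f). Multiplying by 6^(-1) ≡ 2 in F_11 gives a(x)^(-1) ≡ 2·(5x^2 + 4x + 1) ≡ 10x^2 + 8x + 2 (mod f). Check: (6x^2 + 8x + 9)·(10x^2 + 8x + 2) = 5x^4 + 7x^3 + x^2 + 7 ≡ 1 (mod x^3 + 5x^2 + 5x + 7).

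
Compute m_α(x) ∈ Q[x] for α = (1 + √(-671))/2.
m_α(x) = x^2 - x + 168

From 2α - 1 = √(-671), squaring gives (2α - 1)^2 = -671, i.e. 4α^2 - 4α + 1 = -671, so α^2 - α + (1 + 671)/4 = 0. Since -671 ≡ 1 (mod 4), (1 + 671)/4 = 168 ∈ Z. The polynomial x^2 - x + 168 has discriminant 1 - 4·(168) = -671, which is not a perfect square in Q (d = -671 is squarefree and ≠ 1), so x^2 - x + 168 is irreducible over Q. It is the minimal polynomial of α.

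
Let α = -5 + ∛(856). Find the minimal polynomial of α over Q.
m_α(x) = x^3 + 15x^2 + 75x - 731

Set β = α + 5 = ∛(856), so β^3 = 856. Then (α + 5)^3 - 856 = 0, i.e. α is a root of g(x) = (x + 5)^3 - 856 = x^3 + 15x^2 + 75x - 731. Since g(x) = h(x + 5) where h(x) = x^3 - 856, and h is irreducible over Q (because 856 is not a perfect cube, so h has no rational root, and a monic cubic with no rational root is irreducible), g is also irreducible (irreducibility is preserved under the substitution x → x + 5). Hence m_α(x) = x^3 + 15x^2 + 75x - 731.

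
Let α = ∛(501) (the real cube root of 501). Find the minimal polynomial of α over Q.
m_α(x) = x^3 - 501

α satisfies α^3 = 501, so x^3 - 501 annihilates α. By the rational root test, a rational root p/q (in lowest terms) of x^3 - 501 would satisfy p^3 = 501 q^3, forcing q = 1 and p^3 = 501; but 501 is not a perfect cube, contradiction. A monic cubic over Q with no rational root is irreducible (any nontrivial factorization would include a linear factor). Hence x^3 - 501 is the minimal polynomial of α, and in particular [Q(α):Q] = 3.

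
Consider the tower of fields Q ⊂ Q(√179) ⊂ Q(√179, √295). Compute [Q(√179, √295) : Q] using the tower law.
[Q(√179, √295) : Q] = 4

[Q(√179):Q] = 2 (min poly x^2 - 179, irreducible since 179 is squarefree > 1). For the top step, suppose √295 ∈ Q(√179), say √295 = c + d√179 with c, d ∈ Q. Squaring: 295 = c^2 + 179d^2 + 2cd√179. Since √179 ∉ Q this forces 2cd = 0. If d = 0 then √295 = c ∈ Q, contradicting 295 squarefree > 1. If c = 0 then 295 = 179d^2, so 179·295 = (179d)^2 is a perfect square in Q — but 179·295 = 52805 is not a perfect square (since 179 and 295 are distinct squarefree integers). Contradiction. Hence √295 ∉ Q(√179), so x^2 - 295 stays irreducible over Q(√179) and [Q(√179, √295) : Q(√179)] = 2. By the tower law, [Q(√179, √295) : Q] = 2 · 2 = 4.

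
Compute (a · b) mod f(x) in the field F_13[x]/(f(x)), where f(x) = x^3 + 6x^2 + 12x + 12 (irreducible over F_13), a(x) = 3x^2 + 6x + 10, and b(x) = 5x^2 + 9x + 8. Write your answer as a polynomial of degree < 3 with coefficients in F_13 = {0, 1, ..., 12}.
a · b ≡ 3x^2 + 3x + 8 (mod f(x))

Multiply in F_13[x]: a(x)·b(x) = (3x^2 + 6x + 10)·(5x^2 + 9x + 8) = 2x^4 + 5x^3 + 11x^2 + 8x + 2. This has degree ≥ 3, so divide by f(x) over F_13: 2x^4 + 5x^3 + 11x^2 + 8x + 2 = (2x + 6)·(x^3 + 6x^2 + 12x + 12) + (3x^2 + 3x + 8). Hence a·b ≡ 3x^2 + 3x + 8 (mod f). (F_13[x]/(f) is a field with 13^3 = 2197 elements since f is irreducible of degree 3.)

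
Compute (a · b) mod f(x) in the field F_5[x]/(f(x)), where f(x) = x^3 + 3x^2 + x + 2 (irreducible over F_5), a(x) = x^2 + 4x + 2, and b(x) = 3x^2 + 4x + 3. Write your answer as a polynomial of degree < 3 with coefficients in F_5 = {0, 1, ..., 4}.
a · b ≡ x^2 + 2x + 2 (mod f(x))

Multiply in F_5[x]: a(x)·b(x) = (x^2 + 4x + 2)·(3x^2 + 4x + 3) = 3x^4 + x^3 + 1. This has degree ≥ 3, so divide by f(x) over F_5: 3x^4 + x^3 + 1 = (3x + 2)·(x^3 + 3x^2 + x + 2) + (x^2 + 2x + 2). Hence a·b ≡ x^2 + 2x + 2 (mod f). (F_5[x]/(f) is a field with 5^3 = 125 elements since f is irreducible of degree 3.)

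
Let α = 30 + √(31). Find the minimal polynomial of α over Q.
m_α(x) = x^2 - 60x + 869

From α - 30 = √(31), squaring gives (α - 30)^2 = 31, i.e. α^2 - 60α + 900 = 31, so α^2 - 60α + 869 = 0. The discriminant of x^2 - 60x + 869 is (-60)^2 - 4·(869) = 3600 - 3476 = 124, and 4·(31) is not a perfect square in Q since 31 is squarefree and ≠ 1. Hence x^2 - 60x + 869 is irreducible over Q and is the minimal polynomial of α.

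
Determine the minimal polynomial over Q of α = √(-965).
m_α(x) = x^2 + 965

α satisfies α^2 + 965 = 0, so x^2 + 965 annihilates α. Since d = -965 is squarefree and ≠ 1, it is not a perfect square in Q, so x^2 + 965 has no rational root and is therefore irreducible over Q (a degree-2 polynomial over a field is irreducible iff it has no root). Hence m_α(x) = x^2 + 965.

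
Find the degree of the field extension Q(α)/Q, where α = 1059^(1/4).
[Q(α):Q] = 4

α is a root of x^4 - 1059. By Eisenstein's criterion at the prime p = 3 (which divides the constant term 1059 but p^2 = 9 does not, since 1059 is squarefree), x^4 - 1059 is irreducible over Q. Hence [Q(α):Q] = 4.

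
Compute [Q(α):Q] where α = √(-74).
[Q(α):Q] = 2

[Q(α):Q] equals the degree of the minimal polynomial of α. Here α^2 = -74 and x^2 + 74 is irreducible (d = -74 is squarefree, ≠ 1, hence not a square), so deg(m_α) = 2. Thus [Q(α):Q] = 2.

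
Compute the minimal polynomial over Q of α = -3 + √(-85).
m_α(x) = x^2 + 6x + 94

From α + 3 = √(-85), squaring gives (α + 3)^2 = -85, i.e. α^2 + 6α + 9 = -85, so α^2 + 6α + 94 = 0. The discriminant of x^2 + 6x + 94 is (6)^2 - 4·(94) = 36 - 376 = -340, and 4·(-85) is not a perfect square in Q since -85 is squarefree and ≠ 1. Hence x^2 + 6x + 94 is irreducible over Q and is the minimal polynomial of α.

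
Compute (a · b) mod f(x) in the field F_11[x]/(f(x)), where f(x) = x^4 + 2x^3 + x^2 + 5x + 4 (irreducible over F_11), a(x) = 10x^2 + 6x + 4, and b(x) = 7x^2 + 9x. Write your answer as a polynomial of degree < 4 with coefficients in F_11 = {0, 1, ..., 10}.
a · b ≡ 3x^3 + x^2 + 5x + 6 (mod f(x))

Multiply in F_11[x]: a(x)·b(x) = (10x^2 + 6x + 4)·(7x^2 + 9x) = 4x^4 + 5x^2 + 3x. This has degree ≥ 4, so divide by f(x) over F_11: 4x^4 + 5x^2 + 3x = (4)·(x^4 + 2x^3 + x^2 + 5x + 4) + (3x^3 + x^2 + 5x + 6). Hence a·b ≡ 3x^3 + x^2 + 5x + 6 (mod f). (F_11[x]/(f) is a field with 11^4 = 14641 elements since f is irreducible of degree 4.)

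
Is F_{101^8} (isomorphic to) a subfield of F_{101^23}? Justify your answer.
No: F_{101^8} is not a subfield of F_{101^23}

F_{p^m} embeds in F_{p^n} iff m | n. Here 8 ∤ 23 (since 23 = 2·8 + 7 with remainder 7 ≠ 0), so F_{101^8} is not a subfield of F_{101^23}. Equivalently: if it were, the tower law would give 8 = [F_{101^8}:F_101] dividing [F_{101^23}:F_101] = 23, contradiction.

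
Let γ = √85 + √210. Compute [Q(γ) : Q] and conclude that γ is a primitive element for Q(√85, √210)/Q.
[Q(γ) : Q] = 4 (equivalently, Q(γ) = Q(√85, √210))

Obviously Q(γ) ⊆ Q(√85, √210), and [Q(√85, √210):Q] = 4 (since 85, 210 are distinct squarefree integers > 1 with 17850 not a perfect square). To show equality we compute the minimal polynomial of γ. From γ = √85 + √210: γ^2 = 85 + 2√(17850) + 210 = 295 + 2√(17850), so γ^2 - 295 = 2√(17850); squaring, (γ^2 - 295)^2 = 4·17850, i.e. γ^4 - 590γ^2 + 87025 - 71400 = 0, i.e. γ^4 - 590γ^2 + 15625 = 0. So γ is a root of x^4 - 590x^2 + 15625. This polynomial is irreducible over Q: it has no rational root (each ±√85 ± √210 is irrational), and any factorization into two quadratics over Q would force √(17850) ∈ Q (pairing opposite roots) or √85, √210 ∈ Q (other pairings), all impossible. Hence [Q(γ):Q] = 4 = [Q(√85, √210):Q], so Q(γ) = Q(√85, √210).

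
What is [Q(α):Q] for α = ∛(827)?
[Q(α):Q] = 3

The minimal polynomial of α is x^3 - 827, irreducible over Q since 827 is not a perfect cube (so x^3 - 827 has no rational root). Hence [Q(α):Q] = deg(m_α) = 3.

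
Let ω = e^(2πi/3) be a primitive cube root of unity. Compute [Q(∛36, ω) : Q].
[Q(∛36, ω) : Q] = 6

[Q(∛36):Q] = 3 (min poly x^3 - 36, irreducible since 36 is not a perfect cube). [Q(ω):Q] = 2 (min poly x^2 + x + 1). Since Q(∛36) ⊂ R and ω ∉ R, we have ω ∉ Q(∛36), so x^2 + x + 1 remains irreducible over Q(∛36) and [Q(∛36, ω) : Q(∛36)] = 2. By the tower law, [Q(∛36, ω) : Q] = 3 · 2 = 6. (In fact Q(∛36, ω) is the splitting field of x^3 - 36 over Q.)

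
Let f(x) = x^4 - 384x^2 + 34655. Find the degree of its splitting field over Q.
[K : Q] = 4

Solving the quadratic in x^2: x^2 = (384 ± √(384^2 - 4·34655))/2 = (384 ± √8836)/2 = (384 ± 94)/2, giving x^2 = 145 or x^2 = 239. So f(x) = (x^2 - 145)(x^2 - 239) and the roots of f are ±√145, ±√239. Hence the splitting field is K = Q(√145, √239). Since 145 and 239 are distinct squarefree integers > 1, their product 34655 is not a perfect square, so √239 ∉ Q(√145). By the tower law [K:Q] = [Q(√145,√239):Q(√145)] · [Q(√145):Q] = 2 · 2 = 4.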